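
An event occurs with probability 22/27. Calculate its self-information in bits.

Information content I(x) = -log₂(p(x))
I = -log₂(22/27) = -log₂(0.8148)
I = 0.2955 bits


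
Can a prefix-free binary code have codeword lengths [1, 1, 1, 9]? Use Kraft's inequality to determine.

Kraft inequality: Σ 2^(-l_i) ≤ 1 for prefix-free code
Calculating: 2^(-1) + 2^(-1) + 2^(-1) + 2^(-9)
= 0.5 + 0.5 + 0.5 + 0.001953125
= 1.5020
Since 1.5020 > 1, prefix-free code does not exist


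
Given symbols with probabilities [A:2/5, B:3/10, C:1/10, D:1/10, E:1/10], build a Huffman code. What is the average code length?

Huffman tree construction:
Combine smallest probabilities repeatedly
Resulting codes:
  A: 0 (length 1)
  B: 10 (length 2)
  C: 1110 (length 4)
  D: 1111 (length 4)
  E: 110 (length 3)
Average length = Σ p(s) × length(s) = 2.1000 bits


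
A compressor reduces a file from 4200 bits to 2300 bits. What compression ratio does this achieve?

Compression ratio = Original / Compressed
= 4200 / 2300 = 1.83:1


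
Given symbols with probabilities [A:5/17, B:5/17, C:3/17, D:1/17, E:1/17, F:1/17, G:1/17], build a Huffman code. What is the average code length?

Huffman tree construction:
Combine smallest probabilities repeatedly
Resulting codes:
  A: 10 (length 2)
  B: 11 (length 2)
  C: 00 (length 2)
  D: 0100 (length 4)
  E: 0101 (length 4)
  F: 0110 (length 4)
  G: 0111 (length 4)
Average length = Σ p(s) × length(s) = 2.4706 bits


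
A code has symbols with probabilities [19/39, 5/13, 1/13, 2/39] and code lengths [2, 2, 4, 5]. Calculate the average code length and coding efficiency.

Average length L = Σ p_i × l_i = 2.3077 bits
Entropy H = 1.5400 bits
Efficiency η = H/L × 100% = 66.74%


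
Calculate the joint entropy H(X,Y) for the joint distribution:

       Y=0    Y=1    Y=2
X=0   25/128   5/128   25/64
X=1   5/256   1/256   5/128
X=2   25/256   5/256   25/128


H(X,Y) = -Σ p(x,y) log₂ p(x,y)
  p(0,0)=25/128: -0.1953 × log₂(0.1953) = 0.4602
  p(0,1)=5/128: -0.0391 × log₂(0.0391) = 0.1827
  p(0,2)=25/64: -0.3906 × log₂(0.3906) = 0.5297
  p(1,0)=5/256: -0.0195 × log₂(0.0195) = 0.1109
  p(1,1)=1/256: -0.0039 × log₂(0.0039) = 0.0312
  p(1,2)=5/128: -0.0391 × log₂(0.0391) = 0.1827
  p(2,0)=25/256: -0.0977 × log₂(0.0977) = 0.3277
  p(2,1)=5/256: -0.0195 × log₂(0.0195) = 0.1109
  p(2,2)=25/128: -0.1953 × log₂(0.1953) = 0.4602
H(X,Y) = 2.3964 bits


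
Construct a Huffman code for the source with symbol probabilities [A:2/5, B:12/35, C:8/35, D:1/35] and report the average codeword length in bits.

Huffman tree construction:
Combine smallest probabilities repeatedly
Resulting codes:
  A: 0 (length 1)
  B: 11 (length 2)
  C: 101 (length 3)
  D: 100 (length 3)
Average length = Σ p(s) × length(s) = 1.8571 bits


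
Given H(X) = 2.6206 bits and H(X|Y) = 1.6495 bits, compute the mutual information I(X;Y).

I(X;Y) = H(X) - H(X|Y)
I(X;Y) = 2.6206 - 1.6495 = 0.9711 bits


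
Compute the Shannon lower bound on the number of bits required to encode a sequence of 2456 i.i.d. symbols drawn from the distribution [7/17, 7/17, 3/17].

Entropy H = 1.4958 bits/symbol
Minimum bits = H × n = 1.4958 × 2456
= 3673.74 bits


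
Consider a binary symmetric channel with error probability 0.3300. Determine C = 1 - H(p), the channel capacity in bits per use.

For BSC with error probability p:
C = 1 - H(p) where H(p) is binary entropy
H(0.3300) = -0.3300 × log₂(0.3300) - 0.6700 × log₂(0.6700)
H(p) = 0.9149
C = 1 - 0.9149 = 0.0851 bits/use


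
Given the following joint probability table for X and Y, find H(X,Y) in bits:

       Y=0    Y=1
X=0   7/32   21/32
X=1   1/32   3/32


H(X,Y) = -Σ p(x,y) log₂ p(x,y)
  p(0,0)=7/32: -0.2188 × log₂(0.2188) = 0.4796
  p(0,1)=21/32: -0.6562 × log₂(0.6562) = 0.3988
  p(1,0)=1/32: -0.0312 × log₂(0.0312) = 0.1562
  p(1,1)=3/32: -0.0938 × log₂(0.0938) = 0.3202
H(X,Y) = 1.3548 bits


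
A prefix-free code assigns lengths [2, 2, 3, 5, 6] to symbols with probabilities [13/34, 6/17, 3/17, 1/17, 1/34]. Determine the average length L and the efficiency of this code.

Average length L = Σ p_i × l_i = 2.4706 bits
Entropy H = 1.8923 bits
Efficiency η = H/L × 100% = 76.59%


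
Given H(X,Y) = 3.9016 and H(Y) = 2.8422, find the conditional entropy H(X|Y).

Chain rule: H(X,Y) = H(X|Y) + H(Y)
H(X|Y) = H(X,Y) - H(Y) = 3.9016 - 2.8422 = 1.0594 bits


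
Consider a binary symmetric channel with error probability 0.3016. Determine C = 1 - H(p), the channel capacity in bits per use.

For BSC with error probability p:
C = 1 - H(p) where H(p) is binary entropy
H(0.3016) = -0.3016 × log₂(0.3016) - 0.6984 × log₂(0.6984)
H(p) = 0.8832
C = 1 - 0.8832 = 0.1168 bits/use


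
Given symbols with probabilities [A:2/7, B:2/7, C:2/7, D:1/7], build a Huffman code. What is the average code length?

Huffman tree construction:
Combine smallest probabilities repeatedly
Resulting codes:
  A: 01 (length 2)
  B: 10 (length 2)
  C: 11 (length 2)
  D: 00 (length 2)
Average length = Σ p(s) × length(s) = 2.0000 bits


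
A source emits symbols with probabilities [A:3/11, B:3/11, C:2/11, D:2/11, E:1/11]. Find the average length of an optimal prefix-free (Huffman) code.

Huffman tree construction:
Combine smallest probabilities repeatedly
Resulting codes:
  A: 01 (length 2)
  B: 10 (length 2)
  C: 111 (length 3)
  D: 00 (length 2)
  E: 110 (length 3)
Average length = Σ p(s) × length(s) = 2.2727 bits


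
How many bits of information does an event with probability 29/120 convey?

Information content I(x) = -log₂(p(x))
I = -log₂(29/120) = -log₂(0.2417)
I = 2.0489 bits


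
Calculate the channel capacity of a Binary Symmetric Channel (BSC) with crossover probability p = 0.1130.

For BSC with error probability p:
C = 1 - H(p) where H(p) is binary entropy
H(0.1130) = -0.1130 × log₂(0.1130) - 0.8870 × log₂(0.8870)
H(p) = 0.5089
C = 1 - 0.5089 = 0.4911 bits/use


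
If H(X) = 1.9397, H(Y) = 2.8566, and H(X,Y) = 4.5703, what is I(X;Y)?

I(X;Y) = H(X) + H(Y) - H(X,Y)
I(X;Y) = 1.9397 + 2.8566 - 4.5703 = 0.226 bits


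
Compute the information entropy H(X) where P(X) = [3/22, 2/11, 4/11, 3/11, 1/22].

H(X) = -Σ p(x) log₂ p(x)
  -3/22 × log₂(3/22) = 0.3920
  -2/11 × log₂(2/11) = 0.4472
  -4/11 × log₂(4/11) = 0.5307
  -3/11 × log₂(3/11) = 0.5112
  -1/22 × log₂(1/22) = 0.2027
H(X) = 2.0838 bits


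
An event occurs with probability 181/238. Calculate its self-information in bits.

Information content I(x) = -log₂(p(x))
I = -log₂(181/238) = -log₂(0.7605)
I = 0.3950 bits


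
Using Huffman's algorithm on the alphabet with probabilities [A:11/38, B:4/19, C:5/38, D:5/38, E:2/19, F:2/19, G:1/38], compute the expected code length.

Huffman tree construction:
Combine smallest probabilities repeatedly
Resulting codes:
  A: 11 (length 2)
  B: 00 (length 2)
  C: 011 (length 3)
  D: 100 (length 3)
  E: 1011 (length 4)
  F: 010 (length 3)
  G: 1010 (length 4)
Average length = Σ p(s) × length(s) = 2.6316 bits


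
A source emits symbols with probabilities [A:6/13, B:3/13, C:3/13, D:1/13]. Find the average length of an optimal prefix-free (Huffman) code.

Huffman tree construction:
Combine smallest probabilities repeatedly
Resulting codes:
  A: 0 (length 1)
  B: 111 (length 3)
  C: 10 (length 2)
  D: 110 (length 3)
Average length = Σ p(s) × length(s) = 1.8462 bits


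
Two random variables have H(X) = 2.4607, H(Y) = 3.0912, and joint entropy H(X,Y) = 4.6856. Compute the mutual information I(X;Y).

I(X;Y) = H(X) + H(Y) - H(X,Y)
I(X;Y) = 2.4607 + 3.0912 - 4.6856 = 0.8663 bits


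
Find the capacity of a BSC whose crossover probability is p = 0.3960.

For BSC with error probability p:
C = 1 - H(p) where H(p) is binary entropy
H(0.3960) = -0.3960 × log₂(0.3960) - 0.6040 × log₂(0.6040)
H(p) = 0.9686
C = 1 - 0.9686 = 0.0314 bits/use


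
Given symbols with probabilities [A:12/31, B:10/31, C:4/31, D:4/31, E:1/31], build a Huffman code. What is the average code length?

Huffman tree construction:
Combine smallest probabilities repeatedly
Resulting codes:
  A: 0 (length 1)
  B: 11 (length 2)
  C: 1011 (length 4)
  D: 100 (length 3)
  E: 1010 (length 4)
Average length = Σ p(s) × length(s) = 2.0645 bits


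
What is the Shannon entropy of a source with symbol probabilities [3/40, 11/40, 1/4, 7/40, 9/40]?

H(X) = -Σ p(x) log₂ p(x)
  -3/40 × log₂(3/40) = 0.2803
  -11/40 × log₂(11/40) = 0.5122
  -1/4 × log₂(1/4) = 0.5000
  -7/40 × log₂(7/40) = 0.4401
  -9/40 × log₂(9/40) = 0.4842
H(X) = 2.2167 bits


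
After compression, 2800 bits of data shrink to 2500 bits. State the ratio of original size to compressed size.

Compression ratio = Original / Compressed
= 2800 / 2500 = 1.12:1


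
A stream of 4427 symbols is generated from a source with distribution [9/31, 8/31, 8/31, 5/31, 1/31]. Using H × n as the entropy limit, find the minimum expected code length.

Entropy H = 2.1110 bits/symbol
Minimum bits = H × n = 2.1110 × 4427
= 9345.41 bits


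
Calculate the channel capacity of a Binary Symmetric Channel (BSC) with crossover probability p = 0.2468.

For BSC with error probability p:
C = 1 - H(p) where H(p) is binary entropy
H(0.2468) = -0.2468 × log₂(0.2468) - 0.7532 × log₂(0.7532)
H(p) = 0.8062
C = 1 - 0.8062 = 0.1938 bits/use


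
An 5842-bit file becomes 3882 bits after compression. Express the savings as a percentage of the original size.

Space savings = (1 - Compressed/Original) × 100%
= (1 - 3882/5842) × 100%
= 33.55%


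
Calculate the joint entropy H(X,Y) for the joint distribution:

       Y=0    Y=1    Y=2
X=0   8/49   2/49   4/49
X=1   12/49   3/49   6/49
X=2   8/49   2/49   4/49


H(X,Y) = -Σ p(x,y) log₂ p(x,y)
  p(0,0)=8/49: -0.1633 × log₂(0.1633) = 0.4269
  p(0,1)=2/49: -0.0408 × log₂(0.0408) = 0.1884
  p(0,2)=4/49: -0.0816 × log₂(0.0816) = 0.2951
  p(1,0)=12/49: -0.2449 × log₂(0.2449) = 0.4971
  p(1,1)=3/49: -0.0612 × log₂(0.0612) = 0.2467
  p(1,2)=6/49: -0.1224 × log₂(0.1224) = 0.3710
  p(2,0)=8/49: -0.1633 × log₂(0.1633) = 0.4269
  p(2,1)=2/49: -0.0408 × log₂(0.0408) = 0.1884
  p(2,2)=4/49: -0.0816 × log₂(0.0816) = 0.2951
H(X,Y) = 2.9354 bits


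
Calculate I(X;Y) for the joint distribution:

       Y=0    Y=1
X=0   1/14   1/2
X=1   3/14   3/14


H(X) = 0.9852, H(Y) = 0.8631, H(X,Y) = 1.7244
I(X;Y) = H(X) + H(Y) - H(X,Y) = 0.1239 bits


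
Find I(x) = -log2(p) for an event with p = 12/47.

Information content I(x) = -log₂(p(x))
I = -log₂(12/47) = -log₂(0.2553)
I = 1.9696 bits


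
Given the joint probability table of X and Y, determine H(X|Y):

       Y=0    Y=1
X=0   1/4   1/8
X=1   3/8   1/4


H(X|Y) = Σ_y p(y) H(X|Y=y)
  p(Y=0) = 5/8, H(X|Y=0) = 0.9710
  p(Y=1) = 3/8, H(X|Y=1) = 0.9183
H(X|Y) = 0.6250×0.9710 + 0.3750×0.9183 = 0.9512 bits


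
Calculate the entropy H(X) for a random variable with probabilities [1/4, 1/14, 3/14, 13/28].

H(X) = -Σ p(x) log₂ p(x)
  -1/4 × log₂(1/4) = 0.5000
  -1/14 × log₂(1/14) = 0.2720
  -3/14 × log₂(3/14) = 0.4762
  -13/28 × log₂(13/28) = 0.5139
H(X) = 1.7621 bits


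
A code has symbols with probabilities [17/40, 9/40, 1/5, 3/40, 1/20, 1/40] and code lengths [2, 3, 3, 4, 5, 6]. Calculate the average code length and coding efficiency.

Average length L = Σ p_i × l_i = 2.8250 bits
Entropy H = 2.1027 bits
Efficiency η = H/L × 100% = 74.43%


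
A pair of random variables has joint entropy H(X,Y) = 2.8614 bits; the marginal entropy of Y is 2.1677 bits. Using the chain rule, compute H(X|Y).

Chain rule: H(X,Y) = H(X|Y) + H(Y)
H(X|Y) = H(X,Y) - H(Y) = 2.8614 - 2.1677 = 0.6937 bits


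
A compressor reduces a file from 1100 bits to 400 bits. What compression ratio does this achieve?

Compression ratio = Original / Compressed
= 1100 / 400 = 2.75:1


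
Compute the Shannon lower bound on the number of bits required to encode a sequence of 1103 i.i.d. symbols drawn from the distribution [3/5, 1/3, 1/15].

Entropy H = 1.2310 bits/symbol
Minimum bits = H × n = 1.2310 × 1103
= 1357.75 bits


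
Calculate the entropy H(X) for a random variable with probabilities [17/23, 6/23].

H(X) = -Σ p(x) log₂ p(x)
  -17/23 × log₂(17/23) = 0.3223
  -6/23 × log₂(6/23) = 0.5057
H(X) = 0.8281 bits


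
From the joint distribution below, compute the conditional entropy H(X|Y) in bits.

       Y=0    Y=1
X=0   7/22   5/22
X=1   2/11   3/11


H(X|Y) = Σ_y p(y) H(X|Y=y)
  p(Y=0) = 1/2, H(X|Y=0) = 0.9457
  p(Y=1) = 1/2, H(X|Y=1) = 0.9940
H(X|Y) = 0.5000×0.9457 + 0.5000×0.9940 = 0.9698 bits


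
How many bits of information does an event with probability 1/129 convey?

Information content I(x) = -log₂(p(x))
I = -log₂(1/129) = -log₂(0.0078)
I = 7.0112 bits


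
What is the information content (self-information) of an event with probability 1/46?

Information content I(x) = -log₂(p(x))
I = -log₂(1/46) = -log₂(0.0217)
I = 5.5236 bits


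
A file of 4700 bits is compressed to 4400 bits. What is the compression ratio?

Compression ratio = Original / Compressed
= 4700 / 4400 = 1.07:1


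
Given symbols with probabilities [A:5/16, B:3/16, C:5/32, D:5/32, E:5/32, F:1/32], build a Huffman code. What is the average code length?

Huffman tree construction:
Combine smallest probabilities repeatedly
Resulting codes:
  A: 10 (length 2)
  B: 00 (length 2)
  C: 011 (length 3)
  D: 110 (length 3)
  E: 111 (length 3)
  F: 010 (length 3)
Average length = Σ p(s) × length(s) = 2.5000 bits


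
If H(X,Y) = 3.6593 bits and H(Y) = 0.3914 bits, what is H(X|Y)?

Chain rule: H(X,Y) = H(X|Y) + H(Y)
H(X|Y) = H(X,Y) - H(Y) = 3.6593 - 0.3914 = 3.2679 bits


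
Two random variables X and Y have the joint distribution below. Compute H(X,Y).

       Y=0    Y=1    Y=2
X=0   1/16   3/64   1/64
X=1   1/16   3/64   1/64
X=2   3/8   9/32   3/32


H(X,Y) = -Σ p(x,y) log₂ p(x,y)
  p(0,0)=1/16: -0.0625 × log₂(0.0625) = 0.2500
  p(0,1)=3/64: -0.0469 × log₂(0.0469) = 0.2070
  p(0,2)=1/64: -0.0156 × log₂(0.0156) = 0.0938
  p(1,0)=1/16: -0.0625 × log₂(0.0625) = 0.2500
  p(1,1)=3/64: -0.0469 × log₂(0.0469) = 0.2070
  p(1,2)=1/64: -0.0156 × log₂(0.0156) = 0.0938
  p(2,0)=3/8: -0.3750 × log₂(0.3750) = 0.5306
  p(2,1)=9/32: -0.2812 × log₂(0.2812) = 0.5147
  p(2,2)=3/32: -0.0938 × log₂(0.0938) = 0.3202
H(X,Y) = 2.4669 bits


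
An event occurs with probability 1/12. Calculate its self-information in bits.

Information content I(x) = -log₂(p(x))
I = -log₂(1/12) = -log₂(0.0833)
I = 3.5850 bits


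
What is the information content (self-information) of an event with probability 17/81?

Information content I(x) = -log₂(p(x))
I = -log₂(17/81) = -log₂(0.2099)
I = 2.2524 bits


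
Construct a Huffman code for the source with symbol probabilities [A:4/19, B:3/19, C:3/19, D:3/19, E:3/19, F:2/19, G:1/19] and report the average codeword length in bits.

Huffman tree construction:
Combine smallest probabilities repeatedly
Resulting codes:
  A: 01 (length 2)
  B: 100 (length 3)
  C: 101 (length 3)
  D: 110 (length 3)
  E: 111 (length 3)
  F: 001 (length 3)
  G: 000 (length 3)
Average length = Σ p(s) × length(s) = 2.7895 bits


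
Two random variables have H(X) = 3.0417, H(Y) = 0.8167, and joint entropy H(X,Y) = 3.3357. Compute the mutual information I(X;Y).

I(X;Y) = H(X) + H(Y) - H(X,Y)
I(X;Y) = 3.0417 + 0.8167 - 3.3357 = 0.5227 bits


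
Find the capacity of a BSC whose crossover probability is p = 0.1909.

For BSC with error probability p:
C = 1 - H(p) where H(p) is binary entropy
H(0.1909) = -0.1909 × log₂(0.1909) - 0.8091 × log₂(0.8091)
H(p) = 0.7034
C = 1 - 0.7034 = 0.2966 bits/use


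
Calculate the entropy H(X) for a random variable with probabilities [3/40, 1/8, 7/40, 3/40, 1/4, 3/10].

H(X) = -Σ p(x) log₂ p(x)
  -3/40 × log₂(3/40) = 0.2803
  -1/8 × log₂(1/8) = 0.3750
  -7/40 × log₂(7/40) = 0.4401
  -3/40 × log₂(3/40) = 0.2803
  -1/4 × log₂(1/4) = 0.5000
  -3/10 × log₂(3/10) = 0.5211
H(X) = 2.3967 bits


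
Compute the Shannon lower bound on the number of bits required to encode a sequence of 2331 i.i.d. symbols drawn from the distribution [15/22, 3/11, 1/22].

Entropy H = 1.0907 bits/symbol
Minimum bits = H × n = 1.0907 × 2331
= 2542.31 bits


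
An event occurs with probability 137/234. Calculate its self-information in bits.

Information content I(x) = -log₂(p(x))
I = -log₂(137/234) = -log₂(0.5855)
I = 0.7723 bits


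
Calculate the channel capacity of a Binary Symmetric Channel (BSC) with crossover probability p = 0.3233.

For BSC with error probability p:
C = 1 - H(p) where H(p) is binary entropy
H(0.3233) = -0.3233 × log₂(0.3233) - 0.6767 × log₂(0.6767)
H(p) = 0.9079
C = 1 - 0.9079 = 0.0921 bits/use


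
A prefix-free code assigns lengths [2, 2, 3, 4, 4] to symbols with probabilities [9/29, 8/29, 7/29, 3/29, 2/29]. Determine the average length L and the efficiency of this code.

Average length L = Σ p_i × l_i = 2.5862 bits
Entropy H = 2.1361 bits
Efficiency η = H/L × 100% = 82.59%


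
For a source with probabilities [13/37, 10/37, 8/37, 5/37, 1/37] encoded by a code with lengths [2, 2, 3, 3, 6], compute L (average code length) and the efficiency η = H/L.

Average length L = Σ p_i × l_i = 2.4595 bits
Entropy H = 2.0491 bits
Efficiency η = H/L × 100% = 83.31%


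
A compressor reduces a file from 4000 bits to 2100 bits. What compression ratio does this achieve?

Compression ratio = Original / Compressed
= 4000 / 2100 = 1.90:1


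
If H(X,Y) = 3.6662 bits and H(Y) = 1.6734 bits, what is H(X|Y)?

Chain rule: H(X,Y) = H(X|Y) + H(Y)
H(X|Y) = H(X,Y) - H(Y) = 3.6662 - 1.6734 = 1.9928 bits


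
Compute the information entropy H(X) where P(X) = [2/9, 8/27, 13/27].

H(X) = -Σ p(x) log₂ p(x)
  -2/9 × log₂(2/9) = 0.4822
  -8/27 × log₂(8/27) = 0.5200
  -13/27 × log₂(13/27) = 0.5077
H(X) = 1.5099 bits


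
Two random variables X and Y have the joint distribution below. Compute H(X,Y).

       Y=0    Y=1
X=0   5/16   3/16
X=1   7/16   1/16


H(X,Y) = -Σ p(x,y) log₂ p(x,y)
  p(0,0)=5/16: -0.3125 × log₂(0.3125) = 0.5244
  p(0,1)=3/16: -0.1875 × log₂(0.1875) = 0.4528
  p(1,0)=7/16: -0.4375 × log₂(0.4375) = 0.5218
  p(1,1)=1/16: -0.0625 × log₂(0.0625) = 0.2500
H(X,Y) = 1.7490 bits


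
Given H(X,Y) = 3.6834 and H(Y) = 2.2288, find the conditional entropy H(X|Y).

Chain rule: H(X,Y) = H(X|Y) + H(Y)
H(X|Y) = H(X,Y) - H(Y) = 3.6834 - 2.2288 = 1.4546 bits


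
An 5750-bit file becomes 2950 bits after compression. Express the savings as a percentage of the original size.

Space savings = (1 - Compressed/Original) × 100%
= (1 - 2950/5750) × 100%
= 48.70%


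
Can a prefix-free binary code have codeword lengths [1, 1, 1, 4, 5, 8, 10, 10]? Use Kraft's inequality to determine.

Kraft inequality: Σ 2^(-l_i) ≤ 1 for prefix-free code
Calculating: 2^(-1) + 2^(-1) + 2^(-1) + 2^(-4) + 2^(-5) + 2^(-8) + 2^(-10) + 2^(-10)
= 0.5 + 0.5 + 0.5 + 0.0625 + 0.03125 + 0.00390625 + 0.0009765625 + 0.0009765625
= 1.5996
Since 1.5996 > 1, prefix-free code does not exist


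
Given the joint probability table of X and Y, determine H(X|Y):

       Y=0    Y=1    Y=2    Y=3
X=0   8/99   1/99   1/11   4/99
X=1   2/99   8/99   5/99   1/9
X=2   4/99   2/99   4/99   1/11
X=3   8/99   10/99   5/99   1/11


H(X|Y) = Σ_y p(y) H(X|Y=y)
  p(Y=0) = 2/9, H(X|Y=0) = 1.8231
  p(Y=1) = 7/33, H(X|Y=1) = 1.5724
  p(Y=2) = 23/99, H(X|Y=2) = 1.9258
  p(Y=3) = 1/3, H(X|Y=3) = 1.9198
H(X|Y) = 0.2222×1.8231 + 0.2121×1.5724 + 0.2323×1.9258 + 0.3333×1.9198 = 1.8260 bits


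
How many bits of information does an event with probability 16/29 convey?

Information content I(x) = -log₂(p(x))
I = -log₂(16/29) = -log₂(0.5517)
I = 0.8580 bits


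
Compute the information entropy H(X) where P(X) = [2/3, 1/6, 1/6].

H(X) = -Σ p(x) log₂ p(x)
  -2/3 × log₂(2/3) = 0.3900
  -1/6 × log₂(1/6) = 0.4308
  -1/6 × log₂(1/6) = 0.4308
H(X) = 1.2516 bits


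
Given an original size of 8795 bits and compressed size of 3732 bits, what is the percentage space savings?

Space savings = (1 - Compressed/Original) × 100%
= (1 - 3732/8795) × 100%
= 57.57%


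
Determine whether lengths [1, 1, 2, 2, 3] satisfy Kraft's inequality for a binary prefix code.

Kraft inequality: Σ 2^(-l_i) ≤ 1 for prefix-free code
Calculating: 2^(-1) + 2^(-1) + 2^(-2) + 2^(-2) + 2^(-3)
= 0.5 + 0.5 + 0.25 + 0.25 + 0.125
= 1.6250
Since 1.6250 > 1, prefix-free code does not exist


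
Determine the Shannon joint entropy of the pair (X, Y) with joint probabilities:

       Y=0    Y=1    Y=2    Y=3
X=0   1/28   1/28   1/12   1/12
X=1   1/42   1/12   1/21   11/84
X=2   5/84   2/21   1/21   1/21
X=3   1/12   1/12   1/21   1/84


H(X,Y) = -Σ p(x,y) log₂ p(x,y)
  p(0,0)=1/28: -0.0357 × log₂(0.0357) = 0.1717
  p(0,1)=1/28: -0.0357 × log₂(0.0357) = 0.1717
  p(0,2)=1/12: -0.0833 × log₂(0.0833) = 0.2987
  p(0,3)=1/12: -0.0833 × log₂(0.0833) = 0.2987
  p(1,0)=1/42: -0.0238 × log₂(0.0238) = 0.1284
  p(1,1)=1/12: -0.0833 × log₂(0.0833) = 0.2987
  p(1,2)=1/21: -0.0476 × log₂(0.0476) = 0.2092
  p(1,3)=11/84: -0.1310 × log₂(0.1310) = 0.3841
  p(2,0)=5/84: -0.0595 × log₂(0.0595) = 0.2423
  p(2,1)=2/21: -0.0952 × log₂(0.0952) = 0.3231
  p(2,2)=1/21: -0.0476 × log₂(0.0476) = 0.2092
  p(2,3)=1/21: -0.0476 × log₂(0.0476) = 0.2092
  p(3,0)=1/12: -0.0833 × log₂(0.0833) = 0.2987
  p(3,1)=1/12: -0.0833 × log₂(0.0833) = 0.2987
  p(3,2)=1/21: -0.0476 × log₂(0.0476) = 0.2092
  p(3,3)=1/84: -0.0119 × log₂(0.0119) = 0.0761
H(X,Y) = 3.8277 bits


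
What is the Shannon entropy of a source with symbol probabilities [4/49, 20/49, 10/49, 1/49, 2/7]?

H(X) = -Σ p(x) log₂ p(x)
  -4/49 × log₂(4/49) = 0.2951
  -20/49 × log₂(20/49) = 0.5277
  -10/49 × log₂(10/49) = 0.4679
  -1/49 × log₂(1/49) = 0.1146
  -2/7 × log₂(2/7) = 0.5164
H(X) = 1.9216 bits


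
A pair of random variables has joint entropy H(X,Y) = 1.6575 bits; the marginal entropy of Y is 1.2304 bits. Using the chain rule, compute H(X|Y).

Chain rule: H(X,Y) = H(X|Y) + H(Y)
H(X|Y) = H(X,Y) - H(Y) = 1.6575 - 1.2304 = 0.4271 bits


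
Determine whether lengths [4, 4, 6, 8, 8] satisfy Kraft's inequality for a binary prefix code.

Kraft inequality: Σ 2^(-l_i) ≤ 1 for prefix-free code
Calculating: 2^(-4) + 2^(-4) + 2^(-6) + 2^(-8) + 2^(-8)
= 0.0625 + 0.0625 + 0.015625 + 0.00390625 + 0.00390625
= 0.1484
Since 0.1484 ≤ 1, prefix-free code exists


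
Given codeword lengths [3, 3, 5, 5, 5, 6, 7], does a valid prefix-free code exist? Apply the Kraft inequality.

Kraft inequality: Σ 2^(-l_i) ≤ 1 for prefix-free code
Calculating: 2^(-3) + 2^(-3) + 2^(-5) + 2^(-5) + 2^(-5) + 2^(-6) + 2^(-7)
= 0.125 + 0.125 + 0.03125 + 0.03125 + 0.03125 + 0.015625 + 0.0078125
= 0.3672
Since 0.3672 ≤ 1, prefix-free code exists


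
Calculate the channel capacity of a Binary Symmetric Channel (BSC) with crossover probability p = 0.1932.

For BSC with error probability p:
C = 1 - H(p) where H(p) is binary entropy
H(0.1932) = -0.1932 × log₂(0.1932) - 0.8068 × log₂(0.8068)
H(p) = 0.7081
C = 1 - 0.7081 = 0.2919 bits/use


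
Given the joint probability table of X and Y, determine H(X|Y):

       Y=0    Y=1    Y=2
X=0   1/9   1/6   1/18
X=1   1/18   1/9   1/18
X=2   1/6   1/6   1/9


H(X|Y) = Σ_y p(y) H(X|Y=y)
  p(Y=0) = 1/3, H(X|Y=0) = 1.4591
  p(Y=1) = 4/9, H(X|Y=1) = 1.5613
  p(Y=2) = 2/9, H(X|Y=2) = 1.5000
H(X|Y) = 0.3333×1.4591 + 0.4444×1.5613 + 0.2222×1.5000 = 1.5136 bits


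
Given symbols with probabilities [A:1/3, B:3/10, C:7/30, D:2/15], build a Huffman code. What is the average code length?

Huffman tree construction:
Combine smallest probabilities repeatedly
Resulting codes:
  A: 11 (length 2)
  B: 10 (length 2)
  C: 01 (length 2)
  D: 00 (length 2)
Average length = Σ p(s) × length(s) = 2.0000 bits


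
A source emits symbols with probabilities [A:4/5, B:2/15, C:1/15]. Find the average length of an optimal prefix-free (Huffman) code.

Huffman tree construction:
Combine smallest probabilities repeatedly
Resulting codes:
  A: 1 (length 1)
  B: 01 (length 2)
  C: 00 (length 2)
Average length = Σ p(s) × length(s) = 1.2000 bits


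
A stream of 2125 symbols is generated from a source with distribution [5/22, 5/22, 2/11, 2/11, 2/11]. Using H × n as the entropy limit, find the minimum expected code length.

Entropy H = 2.3131 bits/symbol
Minimum bits = H × n = 2.3131 × 2125
= 4915.34 bits


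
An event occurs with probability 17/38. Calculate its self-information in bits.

Information content I(x) = -log₂(p(x))
I = -log₂(17/38) = -log₂(0.4474)
I = 1.1605 bits


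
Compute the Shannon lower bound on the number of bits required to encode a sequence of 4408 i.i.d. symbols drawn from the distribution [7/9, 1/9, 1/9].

Entropy H = 0.9864 bits/symbol
Minimum bits = H × n = 0.9864 × 4408
= 4348.17 bits


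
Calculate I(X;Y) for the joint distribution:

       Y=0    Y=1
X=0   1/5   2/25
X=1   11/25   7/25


H(X) = 0.8555, H(Y) = 0.9427, H(X,Y) = 1.7913
I(X;Y) = H(X) + H(Y) - H(X,Y) = 0.0069 bits


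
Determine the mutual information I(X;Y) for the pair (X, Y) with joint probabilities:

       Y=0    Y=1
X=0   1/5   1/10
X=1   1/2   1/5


H(X) = 0.8813, H(Y) = 0.8813, H(X,Y) = 1.7610
I(X;Y) = H(X) + H(Y) - H(X,Y) = 0.0016 bits


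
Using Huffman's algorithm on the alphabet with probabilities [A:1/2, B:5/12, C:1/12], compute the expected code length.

Huffman tree construction:
Combine smallest probabilities repeatedly
Resulting codes:
  A: 0 (length 1)
  B: 11 (length 2)
  C: 10 (length 2)
Average length = Σ p(s) × length(s) = 1.5000 bits


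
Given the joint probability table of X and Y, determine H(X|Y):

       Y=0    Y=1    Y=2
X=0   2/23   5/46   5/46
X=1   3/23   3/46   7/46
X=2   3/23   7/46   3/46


H(X|Y) = Σ_y p(y) H(X|Y=y)
  p(Y=0) = 8/23, H(X|Y=0) = 1.5613
  p(Y=1) = 15/46, H(X|Y=1) = 1.5058
  p(Y=2) = 15/46, H(X|Y=2) = 1.5058
H(X|Y) = 0.3478×1.5613 + 0.3261×1.5058 + 0.3261×1.5058 = 1.5251 bits


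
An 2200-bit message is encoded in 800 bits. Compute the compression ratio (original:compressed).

Compression ratio = Original / Compressed
= 2200 / 800 = 2.75:1


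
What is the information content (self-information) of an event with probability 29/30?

Information content I(x) = -log₂(p(x))
I = -log₂(29/30) = -log₂(0.9667)
I = 0.0489 bits


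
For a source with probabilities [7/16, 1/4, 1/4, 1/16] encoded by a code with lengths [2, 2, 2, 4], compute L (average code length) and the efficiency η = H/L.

Average length L = Σ p_i × l_i = 2.1250 bits
Entropy H = 1.7718 bits
Efficiency η = H/L × 100% = 83.38%


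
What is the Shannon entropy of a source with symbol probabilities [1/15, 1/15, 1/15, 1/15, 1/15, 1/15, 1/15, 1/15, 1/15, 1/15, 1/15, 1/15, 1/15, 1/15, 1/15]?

H(X) = -Σ p(x) log₂ p(x)
  -1/15 × log₂(1/15) = 0.2605
  -1/15 × log₂(1/15) = 0.2605
  -1/15 × log₂(1/15) = 0.2605
  -1/15 × log₂(1/15) = 0.2605
  -1/15 × log₂(1/15) = 0.2605
  -1/15 × log₂(1/15) = 0.2605
  -1/15 × log₂(1/15) = 0.2605
  -1/15 × log₂(1/15) = 0.2605
  -1/15 × log₂(1/15) = 0.2605
  -1/15 × log₂(1/15) = 0.2605
  -1/15 × log₂(1/15) = 0.2605
  -1/15 × log₂(1/15) = 0.2605
  -1/15 × log₂(1/15) = 0.2605
  -1/15 × log₂(1/15) = 0.2605
  -1/15 × log₂(1/15) = 0.2605
H(X) = 3.9069 bits


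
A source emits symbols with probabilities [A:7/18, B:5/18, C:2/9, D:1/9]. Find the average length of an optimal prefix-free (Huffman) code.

Huffman tree construction:
Combine smallest probabilities repeatedly
Resulting codes:
  A: 0 (length 1)
  B: 10 (length 2)
  C: 111 (length 3)
  D: 110 (length 3)
Average length = Σ p(s) × length(s) = 1.9444 bits


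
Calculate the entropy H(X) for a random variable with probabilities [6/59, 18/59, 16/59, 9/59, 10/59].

H(X) = -Σ p(x) log₂ p(x)
  -6/59 × log₂(6/59) = 0.3354
  -18/59 × log₂(18/59) = 0.5225
  -16/59 × log₂(16/59) = 0.5105
  -9/59 × log₂(9/59) = 0.4138
  -10/59 × log₂(10/59) = 0.4340
H(X) = 2.2163 bits


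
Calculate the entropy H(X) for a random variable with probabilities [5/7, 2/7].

H(X) = -Σ p(x) log₂ p(x)
  -5/7 × log₂(5/7) = 0.3467
  -2/7 × log₂(2/7) = 0.5164
H(X) = 0.8631 bits


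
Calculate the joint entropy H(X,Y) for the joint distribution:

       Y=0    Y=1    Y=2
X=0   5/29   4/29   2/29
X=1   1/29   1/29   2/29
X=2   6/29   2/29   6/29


H(X,Y) = -Σ p(x,y) log₂ p(x,y)
  p(0,0)=5/29: -0.1724 × log₂(0.1724) = 0.4373
  p(0,1)=4/29: -0.1379 × log₂(0.1379) = 0.3942
  p(0,2)=2/29: -0.0690 × log₂(0.0690) = 0.2661
  p(1,0)=1/29: -0.0345 × log₂(0.0345) = 0.1675
  p(1,1)=1/29: -0.0345 × log₂(0.0345) = 0.1675
  p(1,2)=2/29: -0.0690 × log₂(0.0690) = 0.2661
  p(2,0)=6/29: -0.2069 × log₂(0.2069) = 0.4703
  p(2,1)=2/29: -0.0690 × log₂(0.0690) = 0.2661
  p(2,2)=6/29: -0.2069 × log₂(0.2069) = 0.4703
H(X,Y) = 2.9053 bits


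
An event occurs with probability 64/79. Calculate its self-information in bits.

Information content I(x) = -log₂(p(x))
I = -log₂(64/79) = -log₂(0.8101)
I = 0.3038 bits


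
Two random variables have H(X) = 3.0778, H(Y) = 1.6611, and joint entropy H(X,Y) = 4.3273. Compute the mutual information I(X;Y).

I(X;Y) = H(X) + H(Y) - H(X,Y)
I(X;Y) = 3.0778 + 1.6611 - 4.3273 = 0.4116 bits


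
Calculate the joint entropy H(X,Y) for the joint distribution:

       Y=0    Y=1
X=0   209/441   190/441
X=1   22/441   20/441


H(X,Y) = -Σ p(x,y) log₂ p(x,y)
  p(0,0)=209/441: -0.4739 × log₂(0.4739) = 0.5105
  p(0,1)=190/441: -0.4308 × log₂(0.4308) = 0.5234
  p(1,0)=22/441: -0.0499 × log₂(0.0499) = 0.2158
  p(1,1)=20/441: -0.0454 × log₂(0.0454) = 0.2024
H(X,Y) = 1.4521 bits


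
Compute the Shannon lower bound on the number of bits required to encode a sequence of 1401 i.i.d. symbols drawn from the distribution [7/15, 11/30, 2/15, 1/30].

Entropy H = 1.5950 bits/symbol
Minimum bits = H × n = 1.5950 × 1401
= 2234.60 bits


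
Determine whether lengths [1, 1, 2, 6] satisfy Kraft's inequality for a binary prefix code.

Kraft inequality: Σ 2^(-l_i) ≤ 1 for prefix-free code
Calculating: 2^(-1) + 2^(-1) + 2^(-2) + 2^(-6)
= 0.5 + 0.5 + 0.25 + 0.015625
= 1.2656
Since 1.2656 > 1, prefix-free code does not exist


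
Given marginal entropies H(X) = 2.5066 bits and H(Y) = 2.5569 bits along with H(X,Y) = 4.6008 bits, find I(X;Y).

I(X;Y) = H(X) + H(Y) - H(X,Y)
I(X;Y) = 2.5066 + 2.5569 - 4.6008 = 0.4627 bits


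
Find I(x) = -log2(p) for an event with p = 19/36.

Information content I(x) = -log₂(p(x))
I = -log₂(19/36) = -log₂(0.5278)
I = 0.9220 bits


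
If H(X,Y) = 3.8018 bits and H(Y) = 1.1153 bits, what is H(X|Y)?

Chain rule: H(X,Y) = H(X|Y) + H(Y)
H(X|Y) = H(X,Y) - H(Y) = 3.8018 - 1.1153 = 2.6865 bits


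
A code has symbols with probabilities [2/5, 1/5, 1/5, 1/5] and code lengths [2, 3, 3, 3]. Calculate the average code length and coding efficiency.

Average length L = Σ p_i × l_i = 2.6000 bits
Entropy H = 1.9219 bits
Efficiency η = H/L × 100% = 73.92%


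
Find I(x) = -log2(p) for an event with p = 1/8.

Information content I(x) = -log₂(p(x))
I = -log₂(1/8) = -log₂(0.1250)
I = 3.0000 bits


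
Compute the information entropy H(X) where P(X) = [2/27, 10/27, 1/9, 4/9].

H(X) = -Σ p(x) log₂ p(x)
  -2/27 × log₂(2/27) = 0.2781
  -10/27 × log₂(10/27) = 0.5307
  -1/9 × log₂(1/9) = 0.3522
  -4/9 × log₂(4/9) = 0.5200
H(X) = 1.6810 bits


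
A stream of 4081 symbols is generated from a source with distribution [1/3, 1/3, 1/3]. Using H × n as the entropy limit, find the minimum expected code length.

Entropy H = 1.5850 bits/symbol
Minimum bits = H × n = 1.5850 × 4081
= 6468.23 bits


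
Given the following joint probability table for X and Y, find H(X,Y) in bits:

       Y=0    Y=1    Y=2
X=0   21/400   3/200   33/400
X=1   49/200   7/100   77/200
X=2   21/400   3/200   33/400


H(X,Y) = -Σ p(x,y) log₂ p(x,y)
  p(0,0)=21/400: -0.0525 × log₂(0.0525) = 0.2232
  p(0,1)=3/200: -0.0150 × log₂(0.0150) = 0.0909
  p(0,2)=33/400: -0.0825 × log₂(0.0825) = 0.2970
  p(1,0)=49/200: -0.2450 × log₂(0.2450) = 0.4971
  p(1,1)=7/100: -0.0700 × log₂(0.0700) = 0.2686
  p(1,2)=77/200: -0.3850 × log₂(0.3850) = 0.5302
  p(2,0)=21/400: -0.0525 × log₂(0.0525) = 0.2232
  p(2,1)=3/200: -0.0150 × log₂(0.0150) = 0.0909
  p(2,2)=33/400: -0.0825 × log₂(0.0825) = 0.2970
H(X,Y) = 2.5180 bits


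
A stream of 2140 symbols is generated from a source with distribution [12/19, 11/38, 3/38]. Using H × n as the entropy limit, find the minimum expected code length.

Entropy H = 1.2256 bits/symbol
Minimum bits = H × n = 1.2256 × 2140
= 2622.82 bits


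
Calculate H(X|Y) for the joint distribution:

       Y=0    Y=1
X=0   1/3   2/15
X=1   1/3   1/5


H(X|Y) = Σ_y p(y) H(X|Y=y)
  p(Y=0) = 2/3, H(X|Y=0) = 1.0000
  p(Y=1) = 1/3, H(X|Y=1) = 0.9710
H(X|Y) = 0.6667×1.0000 + 0.3333×0.9710 = 0.9903 bits


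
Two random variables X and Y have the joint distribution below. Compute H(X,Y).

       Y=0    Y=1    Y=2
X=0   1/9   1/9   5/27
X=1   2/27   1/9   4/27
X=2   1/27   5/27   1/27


H(X,Y) = -Σ p(x,y) log₂ p(x,y)
  p(0,0)=1/9: -0.1111 × log₂(0.1111) = 0.3522
  p(0,1)=1/9: -0.1111 × log₂(0.1111) = 0.3522
  p(0,2)=5/27: -0.1852 × log₂(0.1852) = 0.4505
  p(1,0)=2/27: -0.0741 × log₂(0.0741) = 0.2781
  p(1,1)=1/9: -0.1111 × log₂(0.1111) = 0.3522
  p(1,2)=4/27: -0.1481 × log₂(0.1481) = 0.4081
  p(2,0)=1/27: -0.0370 × log₂(0.0370) = 0.1761
  p(2,1)=5/27: -0.1852 × log₂(0.1852) = 0.4505
  p(2,2)=1/27: -0.0370 × log₂(0.0370) = 0.1761
H(X,Y) = 2.9962 bits


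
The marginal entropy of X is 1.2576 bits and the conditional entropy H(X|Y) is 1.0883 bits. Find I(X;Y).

I(X;Y) = H(X) - H(X|Y)
I(X;Y) = 1.2576 - 1.0883 = 0.1693 bits


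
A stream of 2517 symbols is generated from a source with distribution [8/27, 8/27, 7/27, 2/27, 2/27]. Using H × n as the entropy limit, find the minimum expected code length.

Entropy H = 2.1011 bits/symbol
Minimum bits = H × n = 2.1011 × 2517
= 5288.54 bits


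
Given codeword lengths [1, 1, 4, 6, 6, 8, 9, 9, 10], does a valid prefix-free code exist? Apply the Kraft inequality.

Kraft inequality: Σ 2^(-l_i) ≤ 1 for prefix-free code
Calculating: 2^(-1) + 2^(-1) + 2^(-4) + 2^(-6) + 2^(-6) + 2^(-8) + 2^(-9) + 2^(-9) + 2^(-10)
= 0.5 + 0.5 + 0.0625 + 0.015625 + 0.015625 + 0.00390625 + 0.001953125 + 0.001953125 + 0.0009765625
= 1.1025
Since 1.1025 > 1, prefix-free code does not exist


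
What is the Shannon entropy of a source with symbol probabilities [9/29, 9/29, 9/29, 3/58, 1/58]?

H(X) = -Σ p(x) log₂ p(x)
  -9/29 × log₂(9/29) = 0.5239
  -9/29 × log₂(9/29) = 0.5239
  -9/29 × log₂(9/29) = 0.5239
  -3/58 × log₂(3/58) = 0.2210
  -1/58 × log₂(1/58) = 0.1010
H(X) = 1.8937 bits


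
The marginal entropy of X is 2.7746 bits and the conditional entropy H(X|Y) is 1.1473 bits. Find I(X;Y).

I(X;Y) = H(X) - H(X|Y)
I(X;Y) = 2.7746 - 1.1473 = 1.6273 bits


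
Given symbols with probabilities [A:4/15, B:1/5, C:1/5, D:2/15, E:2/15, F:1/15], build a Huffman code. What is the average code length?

Huffman tree construction:
Combine smallest probabilities repeatedly
Resulting codes:
  A: 10 (length 2)
  B: 111 (length 3)
  C: 00 (length 2)
  D: 011 (length 3)
  E: 110 (length 3)
  F: 010 (length 3)
Average length = Σ p(s) × length(s) = 2.5333 bits


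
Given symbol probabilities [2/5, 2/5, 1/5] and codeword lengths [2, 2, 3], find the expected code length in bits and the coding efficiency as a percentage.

Average length L = Σ p_i × l_i = 2.2000 bits
Entropy H = 1.5219 bits
Efficiency η = H/L × 100% = 69.18%


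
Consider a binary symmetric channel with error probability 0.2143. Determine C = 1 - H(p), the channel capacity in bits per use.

For BSC with error probability p:
C = 1 - H(p) where H(p) is binary entropy
H(0.2143) = -0.2143 × log₂(0.2143) - 0.7857 × log₂(0.7857)
H(p) = 0.7496
C = 1 - 0.7496 = 0.2504 bits/use


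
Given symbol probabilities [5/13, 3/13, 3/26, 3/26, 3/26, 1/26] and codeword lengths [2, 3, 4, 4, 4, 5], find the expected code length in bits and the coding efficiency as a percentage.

Average length L = Σ p_i × l_i = 3.0385 bits
Entropy H = 2.2776 bits
Efficiency η = H/L × 100% = 74.96%


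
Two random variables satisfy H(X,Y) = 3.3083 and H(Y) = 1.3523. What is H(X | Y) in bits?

Chain rule: H(X,Y) = H(X|Y) + H(Y)
H(X|Y) = H(X,Y) - H(Y) = 3.3083 - 1.3523 = 1.956 bits


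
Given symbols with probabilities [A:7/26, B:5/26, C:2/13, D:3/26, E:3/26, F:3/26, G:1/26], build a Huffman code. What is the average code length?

Huffman tree construction:
Combine smallest probabilities repeatedly
Resulting codes:
  A: 10 (length 2)
  B: 00 (length 2)
  C: 110 (length 3)
  D: 1111 (length 4)
  E: 010 (length 3)
  F: 011 (length 3)
  G: 1110 (length 4)
Average length = Σ p(s) × length(s) = 2.6923 bits


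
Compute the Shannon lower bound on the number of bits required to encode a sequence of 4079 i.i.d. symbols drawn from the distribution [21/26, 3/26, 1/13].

Entropy H = 0.8930 bits/symbol
Minimum bits = H × n = 0.8930 × 4079
= 3642.53 bits


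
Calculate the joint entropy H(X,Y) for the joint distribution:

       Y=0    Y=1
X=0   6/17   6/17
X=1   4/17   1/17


H(X,Y) = -Σ p(x,y) log₂ p(x,y)
  p(0,0)=6/17: -0.3529 × log₂(0.3529) = 0.5303
  p(0,1)=6/17: -0.3529 × log₂(0.3529) = 0.5303
  p(1,0)=4/17: -0.2353 × log₂(0.2353) = 0.4912
  p(1,1)=1/17: -0.0588 × log₂(0.0588) = 0.2404
H(X,Y) = 1.7922 bits


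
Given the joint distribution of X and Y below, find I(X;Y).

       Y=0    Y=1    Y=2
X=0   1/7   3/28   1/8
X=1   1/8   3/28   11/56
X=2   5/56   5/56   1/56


H(X) = 1.5157, H(Y) = 1.5817, H(X,Y) = 3.0289
I(X;Y) = H(X) + H(Y) - H(X,Y) = 0.0686 bits


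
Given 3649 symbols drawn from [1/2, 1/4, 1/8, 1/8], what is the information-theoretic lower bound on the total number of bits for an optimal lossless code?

Entropy H = 1.7500 bits/symbol
Minimum bits = H × n = 1.7500 × 3649
= 6385.75 bits


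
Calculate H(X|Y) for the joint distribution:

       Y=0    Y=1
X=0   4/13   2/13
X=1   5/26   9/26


H(X|Y) = Σ_y p(y) H(X|Y=y)
  p(Y=0) = 1/2, H(X|Y=0) = 0.9612
  p(Y=1) = 1/2, H(X|Y=1) = 0.8905
H(X|Y) = 0.5000×0.9612 + 0.5000×0.8905 = 0.9259 bits


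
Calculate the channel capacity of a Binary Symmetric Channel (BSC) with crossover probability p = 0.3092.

For BSC with error probability p:
C = 1 - H(p) where H(p) is binary entropy
H(0.3092) = -0.3092 × log₂(0.3092) - 0.6908 × log₂(0.6908)
H(p) = 0.8922
C = 1 - 0.8922 = 0.1078 bits/use


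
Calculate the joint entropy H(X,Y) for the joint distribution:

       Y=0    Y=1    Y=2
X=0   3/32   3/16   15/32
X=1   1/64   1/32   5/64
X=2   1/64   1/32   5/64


H(X,Y) = -Σ p(x,y) log₂ p(x,y)
  p(0,0)=3/32: -0.0938 × log₂(0.0938) = 0.3202
  p(0,1)=3/16: -0.1875 × log₂(0.1875) = 0.4528
  p(0,2)=15/32: -0.4688 × log₂(0.4688) = 0.5124
  p(1,0)=1/64: -0.0156 × log₂(0.0156) = 0.0938
  p(1,1)=1/32: -0.0312 × log₂(0.0312) = 0.1562
  p(1,2)=5/64: -0.0781 × log₂(0.0781) = 0.2873
  p(2,0)=1/64: -0.0156 × log₂(0.0156) = 0.0938
  p(2,1)=1/32: -0.0312 × log₂(0.0312) = 0.1562
  p(2,2)=5/64: -0.0781 × log₂(0.0781) = 0.2873
H(X,Y) = 2.3601 bits


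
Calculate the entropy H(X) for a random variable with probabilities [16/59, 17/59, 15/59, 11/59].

H(X) = -Σ p(x) log₂ p(x)
  -16/59 × log₂(16/59) = 0.5105
  -17/59 × log₂(17/59) = 0.5173
  -15/59 × log₂(15/59) = 0.5023
  -11/59 × log₂(11/59) = 0.4518
H(X) = 1.9819 bits
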